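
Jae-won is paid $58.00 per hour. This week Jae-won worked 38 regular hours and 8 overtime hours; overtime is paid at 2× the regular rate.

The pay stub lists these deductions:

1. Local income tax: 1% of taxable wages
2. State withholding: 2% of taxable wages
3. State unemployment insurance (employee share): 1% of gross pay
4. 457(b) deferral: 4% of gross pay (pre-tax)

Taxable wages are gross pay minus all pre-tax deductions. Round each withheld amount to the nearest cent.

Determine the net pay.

$2,885.20

Regular pay: 38 × $58.00 = $2,204.00
Overtime pay: 8 × $58.00 × 2 = $928.00
Gross pay = $2,204.00 + $928.00 = $3,132.00
457(b) deferral: $3,132.00 × 0.04 = $125.28
Taxable wages = $3,132.00 − $125.28 = $3,006.72
Local income tax: $3,006.72 × 0.01 = $30.07
State withholding: $3,006.72 × 0.02 = $60.13
State unemployment insurance (employee share): $3,132.00 × 0.01 = $31.32
Total deductions = $125.28 + $30.07 + $60.13 + $31.32 = $246.80
Net pay = $3,132.00 − $246.80 = $2,885.20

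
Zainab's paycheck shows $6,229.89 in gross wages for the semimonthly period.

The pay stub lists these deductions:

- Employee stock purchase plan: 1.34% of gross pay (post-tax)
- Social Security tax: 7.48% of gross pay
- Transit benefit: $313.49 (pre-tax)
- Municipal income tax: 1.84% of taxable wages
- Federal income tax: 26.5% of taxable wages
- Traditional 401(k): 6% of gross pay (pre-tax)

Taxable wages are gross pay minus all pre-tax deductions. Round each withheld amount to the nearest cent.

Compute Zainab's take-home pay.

$3,422.36

Transit benefit: $313.49
Traditional 401(k): $6,229.89 × 0.06 = $373.79
Pre-tax total = $313.49 + $373.79 = $687.28
Taxable wages = $6,229.89 − $687.28 = $5,542.61
Federal income tax: $5,542.61 × 0.265 = $1,468.79
Municipal income tax: $5,542.61 × 0.0184 = $101.98
Social Security tax: $6,229.89 × 0.0748 = $466.00
Employee stock purchase plan: $6,229.89 × 0.0134 = $83.48
Total deductions = $313.49 + $373.79 + $1,468.79 + $101.98 + $466.00 + $83.48 = $2,807.53
Net pay = $6,229.89 − $2,807.53 = $3,422.36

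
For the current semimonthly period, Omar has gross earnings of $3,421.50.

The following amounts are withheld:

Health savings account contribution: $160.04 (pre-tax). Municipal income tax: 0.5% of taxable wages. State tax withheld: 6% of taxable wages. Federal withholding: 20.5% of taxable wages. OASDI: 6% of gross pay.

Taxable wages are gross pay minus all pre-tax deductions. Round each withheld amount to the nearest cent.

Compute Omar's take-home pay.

$2,175.57

Health savings account contribution: $160.04
Taxable wages = $3,421.50 − $160.04 = $3,261.46
Federal withholding: $3,261.46 × 0.205 = $668.60
State tax withheld: $3,261.46 × 0.06 = $195.69
Municipal income tax: $3,261.46 × 0.005 = $16.31
OASDI: $3,421.50 × 0.06 = $205.29
Total deductions = $160.04 + $668.60 + $195.69 + $16.31 + $205.29 = $1,245.93
Net pay = $3,421.50 − $1,245.93 = $2,175.57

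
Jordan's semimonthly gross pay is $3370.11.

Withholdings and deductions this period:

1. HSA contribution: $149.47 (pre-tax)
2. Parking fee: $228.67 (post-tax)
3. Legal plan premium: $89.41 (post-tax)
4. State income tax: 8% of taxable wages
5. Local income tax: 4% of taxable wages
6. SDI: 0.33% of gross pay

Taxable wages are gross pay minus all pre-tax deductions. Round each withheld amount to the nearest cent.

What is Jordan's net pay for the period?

$2504.96

HSA contribution: $149.47
Taxable wages = $3370.11 − $149.47 = $3220.64
Local income tax: $3220.64 × 0.04 = $128.83
State income tax: $3220.64 × 0.08 = $257.65
SDI: $3370.11 × 0.0033 = $11.12
Legal plan premium: $89.41
Parking fee: $228.67
Total deductions = $149.47 + $128.83 + $257.65 + $11.12 + $89.41 + $228.67 = $865.15
Net pay = $3370.11 − $865.15 = $2504.96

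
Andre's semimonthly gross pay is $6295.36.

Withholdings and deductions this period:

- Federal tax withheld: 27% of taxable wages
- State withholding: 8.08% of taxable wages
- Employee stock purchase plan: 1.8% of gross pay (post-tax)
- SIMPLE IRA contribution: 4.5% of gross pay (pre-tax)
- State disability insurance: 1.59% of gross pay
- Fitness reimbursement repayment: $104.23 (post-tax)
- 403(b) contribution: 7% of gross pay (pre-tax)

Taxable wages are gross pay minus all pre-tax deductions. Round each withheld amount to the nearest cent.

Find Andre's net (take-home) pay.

SIMPLE IRA contribution: $6295.36 × 0.045 = $283.29
403(b) contribution: $6295.36 × 0.07 = $440.68
Pre-tax total = $283.29 + $440.68 = $723.97
Taxable wages = $6295.36 − $723.97 = $5571.39
Federal tax withheld: $5571.39 × 0.27 = $1504.28
State withholding: $5571.39 × 0.0808 = $450.17
State disability insurance: $6295.36 × 0.0159 = $100.10
Employee stock purchase plan: $6295.36 × 0.018 = $113.32
Fitness reimbursement repayment: $104.23
Total deductions = $283.29 + $440.68 + $1504.28 + $450.17 + $100.10 + $113.32 + $104.23 = $2996.07
Net pay = $6295.36 − $2996.07 = $3299.29

$3299.29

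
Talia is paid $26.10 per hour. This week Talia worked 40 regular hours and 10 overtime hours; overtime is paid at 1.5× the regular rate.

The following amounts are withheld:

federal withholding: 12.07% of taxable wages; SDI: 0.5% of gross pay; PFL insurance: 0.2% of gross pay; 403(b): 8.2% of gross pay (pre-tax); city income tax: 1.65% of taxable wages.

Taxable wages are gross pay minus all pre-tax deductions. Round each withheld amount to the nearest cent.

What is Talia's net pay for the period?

$1126.94

Regular pay: 40 × $26.10 = $1044.00
Overtime pay: 10 × $26.10 × 1.5 = $391.50
Gross pay = $1044.00 + $391.50 = $1435.50
403(b): $1435.50 × 0.082 = $117.71
Taxable wages = $1435.50 − $117.71 = $1317.79
Federal withholding: $1317.79 × 0.1207 = $159.06
City income tax: $1317.79 × 0.0165 = $21.74
PFL insurance: $1435.50 × 0.002 = $2.87
SDI: $1435.50 × 0.005 = $7.18
Total deductions = $117.71 + $159.06 + $21.74 + $2.87 + $7.18 = $308.56
Net pay = $1435.50 − $308.56 = $1126.94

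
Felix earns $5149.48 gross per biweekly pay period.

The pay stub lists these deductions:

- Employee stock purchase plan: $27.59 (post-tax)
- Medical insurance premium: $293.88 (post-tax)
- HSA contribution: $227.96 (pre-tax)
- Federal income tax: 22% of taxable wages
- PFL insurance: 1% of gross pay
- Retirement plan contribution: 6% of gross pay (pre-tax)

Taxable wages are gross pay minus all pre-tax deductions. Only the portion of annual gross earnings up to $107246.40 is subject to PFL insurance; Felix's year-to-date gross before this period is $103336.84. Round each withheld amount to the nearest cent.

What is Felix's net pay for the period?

Retirement plan contribution: $5149.48 × 0.06 = $308.97
HSA contribution: $227.96
Pre-tax total = $308.97 + $227.96 = $536.93
Taxable wages = $5149.48 − $536.93 = $4612.55
Federal income tax: $4612.55 × 0.22 = $1014.76
PFL insurance: only $107246.40 − $103336.84 = $3909.56 of this check is subject → $3909.56 × 0.01 = $39.10
Medical insurance premium: $293.88
Employee stock purchase plan: $27.59
Total deductions = $308.97 + $227.96 + $1014.76 + $39.10 + $293.88 + $27.59 = $1912.26
Net pay = $5149.48 − $1912.26 = $3237.22

$3237.22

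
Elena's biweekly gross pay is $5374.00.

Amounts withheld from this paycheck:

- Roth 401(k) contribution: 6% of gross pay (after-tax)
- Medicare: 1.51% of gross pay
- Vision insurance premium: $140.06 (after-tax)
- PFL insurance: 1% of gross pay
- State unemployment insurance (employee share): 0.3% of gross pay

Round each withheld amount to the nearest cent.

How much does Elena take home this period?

Medicare: $5374.00 × 0.0151 = $81.15
PFL insurance: $5374.00 × 0.01 = $53.74
State unemployment insurance (employee share): $5374.00 × 0.003 = $16.12
Vision insurance premium: $140.06
Roth 401(k) contribution: $5374.00 × 0.06 = $322.44
Total deductions = $81.15 + $53.74 + $16.12 + $140.06 + $322.44 = $613.51
Net pay = $5374.00 − $613.51 = $4760.49

$4760.49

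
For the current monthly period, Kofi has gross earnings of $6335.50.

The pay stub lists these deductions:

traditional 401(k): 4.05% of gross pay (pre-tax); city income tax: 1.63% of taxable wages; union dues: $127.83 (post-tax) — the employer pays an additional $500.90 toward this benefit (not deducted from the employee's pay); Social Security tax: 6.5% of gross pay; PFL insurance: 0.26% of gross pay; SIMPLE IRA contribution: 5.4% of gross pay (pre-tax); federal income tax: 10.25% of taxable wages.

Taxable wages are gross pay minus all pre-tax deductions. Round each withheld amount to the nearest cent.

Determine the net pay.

Traditional 401(k): $6335.50 × 0.0405 = $256.59
SIMPLE IRA contribution: $6335.50 × 0.054 = $342.12
Pre-tax total = $256.59 + $342.12 = $598.71
Taxable wages = $6335.50 − $598.71 = $5736.79
City income tax: $5736.79 × 0.0163 = $93.51
Federal income tax: $5736.79 × 0.1025 = $588.02
Social Security tax: $6335.50 × 0.065 = $411.81
PFL insurance: $6335.50 × 0.0026 = $16.47
Union dues: $127.83
(Employer's $500.90 toward union dues is not withheld from the employee.)
Total deductions = $256.59 + $342.12 + $93.51 + $588.02 + $411.81 + $16.47 + $127.83 = $1836.35
Net pay = $6335.50 − $1836.35 = $4499.15

$4499.15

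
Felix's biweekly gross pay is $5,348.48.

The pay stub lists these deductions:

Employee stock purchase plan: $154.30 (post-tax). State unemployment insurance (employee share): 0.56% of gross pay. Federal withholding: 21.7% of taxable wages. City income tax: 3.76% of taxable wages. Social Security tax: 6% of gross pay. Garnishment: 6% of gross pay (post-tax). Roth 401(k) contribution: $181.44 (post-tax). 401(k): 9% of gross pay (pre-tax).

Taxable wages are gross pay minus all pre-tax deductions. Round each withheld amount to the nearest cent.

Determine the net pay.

401(k): $5,348.48 × 0.09 = $481.36
Taxable wages = $5,348.48 − $481.36 = $4,867.12
Federal withholding: $4,867.12 × 0.217 = $1,056.17
City income tax: $4,867.12 × 0.0376 = $183.00
Social Security tax: $5,348.48 × 0.06 = $320.91
State unemployment insurance (employee share): $5,348.48 × 0.0056 = $29.95
Employee stock purchase plan: $154.30
Roth 401(k) contribution: $181.44
Garnishment: $5,348.48 × 0.06 = $320.91
Total deductions = $481.36 + $1,056.17 + $183.00 + $320.91 + $29.95 + $154.30 + $181.44 + $320.91 = $2,728.04
Net pay = $5,348.48 − $2,728.04 = $2,620.44

$2,620.44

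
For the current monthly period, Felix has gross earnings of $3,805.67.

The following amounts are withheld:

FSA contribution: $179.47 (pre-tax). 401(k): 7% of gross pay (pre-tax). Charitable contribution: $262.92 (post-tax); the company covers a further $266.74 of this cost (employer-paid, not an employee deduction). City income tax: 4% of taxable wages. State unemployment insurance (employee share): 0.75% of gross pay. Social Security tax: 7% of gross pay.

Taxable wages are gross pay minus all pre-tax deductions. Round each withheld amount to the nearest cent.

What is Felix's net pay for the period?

FSA contribution: $179.47
401(k): $3,805.67 × 0.07 = $266.40
Pre-tax total = $179.47 + $266.40 = $445.87
Taxable wages = $3,805.67 − $445.87 = $3,359.80
City income tax: $3,359.80 × 0.04 = $134.39
Social Security tax: $3,805.67 × 0.07 = $266.40
State unemployment insurance (employee share): $3,805.67 × 0.0075 = $28.54
Charitable contribution: $262.92
(Employer's $266.74 toward charitable contribution is not withheld from the employee.)
Total deductions = $179.47 + $266.40 + $134.39 + $266.40 + $28.54 + $262.92 = $1,138.12
Net pay = $3,805.67 − $1,138.12 = $2,667.55

$2,667.55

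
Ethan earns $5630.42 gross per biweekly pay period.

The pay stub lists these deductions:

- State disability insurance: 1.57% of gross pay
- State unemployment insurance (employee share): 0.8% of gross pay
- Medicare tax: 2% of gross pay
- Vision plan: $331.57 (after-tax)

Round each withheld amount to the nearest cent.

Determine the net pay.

$5052.80

Medicare tax: $5630.42 × 0.02 = $112.61
State unemployment insurance (employee share): $5630.42 × 0.008 = $45.04
State disability insurance: $5630.42 × 0.0157 = $88.40
Vision plan: $331.57
Total deductions = $112.61 + $45.04 + $88.40 + $331.57 = $577.62
Net pay = $5630.42 − $577.62 = $5052.80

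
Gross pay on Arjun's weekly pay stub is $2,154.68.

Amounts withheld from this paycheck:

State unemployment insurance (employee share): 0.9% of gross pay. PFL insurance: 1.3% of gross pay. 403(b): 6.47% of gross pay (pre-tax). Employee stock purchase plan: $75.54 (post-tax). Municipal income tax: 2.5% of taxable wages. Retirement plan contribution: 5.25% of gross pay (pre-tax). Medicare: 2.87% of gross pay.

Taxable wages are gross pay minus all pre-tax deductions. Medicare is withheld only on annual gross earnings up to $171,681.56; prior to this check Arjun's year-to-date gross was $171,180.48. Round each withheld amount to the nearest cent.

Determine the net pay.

403(b): $2,154.68 × 0.0647 = $139.41
Retirement plan contribution: $2,154.68 × 0.0525 = $113.12
Pre-tax total = $139.41 + $113.12 = $252.53
Taxable wages = $2,154.68 − $252.53 = $1,902.15
Municipal income tax: $1,902.15 × 0.025 = $47.55
Medicare: only $171,681.56 − $171,180.48 = $501.08 of this check is subject → $501.08 × 0.0287 = $14.38
PFL insurance: $2,154.68 × 0.013 = $28.01
State unemployment insurance (employee share): $2,154.68 × 0.009 = $19.39
Employee stock purchase plan: $75.54
Total deductions = $139.41 + $113.12 + $47.55 + $14.38 + $28.01 + $19.39 + $75.54 = $437.40
Net pay = $2,154.68 − $437.40 = $1,717.28

$1,717.28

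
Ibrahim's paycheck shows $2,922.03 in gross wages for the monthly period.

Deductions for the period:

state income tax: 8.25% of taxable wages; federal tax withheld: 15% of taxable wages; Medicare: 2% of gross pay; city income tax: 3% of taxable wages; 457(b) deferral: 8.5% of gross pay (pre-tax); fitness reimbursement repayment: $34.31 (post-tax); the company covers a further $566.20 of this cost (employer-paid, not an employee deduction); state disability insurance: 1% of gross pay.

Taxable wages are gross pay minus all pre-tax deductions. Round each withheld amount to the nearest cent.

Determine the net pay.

$1,849.85

457(b) deferral: $2,922.03 × 0.085 = $248.37
Taxable wages = $2,922.03 − $248.37 = $2,673.66
City income tax: $2,673.66 × 0.03 = $80.21
Federal tax withheld: $2,673.66 × 0.15 = $401.05
State income tax: $2,673.66 × 0.0825 = $220.58
State disability insurance: $2,922.03 × 0.01 = $29.22
Medicare: $2,922.03 × 0.02 = $58.44
Fitness reimbursement repayment: $34.31
(Employer's $566.20 toward fitness reimbursement repayment is not withheld from the employee.)
Total deductions = $248.37 + $80.21 + $401.05 + $220.58 + $29.22 + $58.44 + $34.31 = $1,072.18
Net pay = $2,922.03 − $1,072.18 = $1,849.85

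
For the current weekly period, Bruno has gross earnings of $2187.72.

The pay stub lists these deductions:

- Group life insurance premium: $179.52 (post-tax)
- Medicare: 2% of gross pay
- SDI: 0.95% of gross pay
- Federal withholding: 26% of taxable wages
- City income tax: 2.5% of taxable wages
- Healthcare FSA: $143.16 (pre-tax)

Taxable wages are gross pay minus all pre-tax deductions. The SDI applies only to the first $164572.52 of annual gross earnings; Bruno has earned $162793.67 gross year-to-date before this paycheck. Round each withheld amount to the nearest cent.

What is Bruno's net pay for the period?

$1221.69

Healthcare FSA: $143.16
Taxable wages = $2187.72 − $143.16 = $2044.56
City income tax: $2044.56 × 0.025 = $51.11
Federal withholding: $2044.56 × 0.26 = $531.59
Medicare: $2187.72 × 0.02 = $43.75
SDI: only $164572.52 − $162793.67 = $1778.85 of this check is subject → $1778.85 × 0.0095 = $16.90
Group life insurance premium: $179.52
Total deductions = $143.16 + $51.11 + $531.59 + $43.75 + $16.90 + $179.52 = $966.03
Net pay = $2187.72 − $966.03 = $1221.69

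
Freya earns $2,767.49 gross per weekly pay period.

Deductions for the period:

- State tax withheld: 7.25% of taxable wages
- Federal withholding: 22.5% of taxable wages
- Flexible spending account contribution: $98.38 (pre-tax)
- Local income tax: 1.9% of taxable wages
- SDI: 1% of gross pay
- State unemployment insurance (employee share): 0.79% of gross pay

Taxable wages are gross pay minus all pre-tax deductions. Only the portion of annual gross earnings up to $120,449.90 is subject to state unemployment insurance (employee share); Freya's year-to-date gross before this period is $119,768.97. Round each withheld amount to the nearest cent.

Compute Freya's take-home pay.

Flexible spending account contribution: $98.38
Taxable wages = $2,767.49 − $98.38 = $2,669.11
Federal withholding: $2,669.11 × 0.225 = $600.55
State tax withheld: $2,669.11 × 0.0725 = $193.51
Local income tax: $2,669.11 × 0.019 = $50.71
SDI: $2,767.49 × 0.01 = $27.67
State unemployment insurance (employee share): only $120,449.90 − $119,768.97 = $680.93 of this check is subject → $680.93 × 0.0079 = $5.38
Total deductions = $98.38 + $600.55 + $193.51 + $50.71 + $27.67 + $5.38 = $976.20
Net pay = $2,767.49 − $976.20 = $1,791.29

$1,791.29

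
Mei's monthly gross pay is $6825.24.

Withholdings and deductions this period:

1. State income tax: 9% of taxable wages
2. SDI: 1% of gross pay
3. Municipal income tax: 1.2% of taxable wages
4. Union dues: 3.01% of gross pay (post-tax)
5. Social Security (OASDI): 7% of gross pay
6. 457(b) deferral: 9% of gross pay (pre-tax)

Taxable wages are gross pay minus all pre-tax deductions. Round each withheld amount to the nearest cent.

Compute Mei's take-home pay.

457(b) deferral: $6825.24 × 0.09 = $614.27
Taxable wages = $6825.24 − $614.27 = $6210.97
Municipal income tax: $6210.97 × 0.012 = $74.53
State income tax: $6210.97 × 0.09 = $558.99
SDI: $6825.24 × 0.01 = $68.25
Social Security (OASDI): $6825.24 × 0.07 = $477.77
Union dues: $6825.24 × 0.0301 = $205.44
Total deductions = $614.27 + $74.53 + $558.99 + $68.25 + $477.77 + $205.44 = $1999.25
Net pay = $6825.24 − $1999.25 = $4825.99

$4825.99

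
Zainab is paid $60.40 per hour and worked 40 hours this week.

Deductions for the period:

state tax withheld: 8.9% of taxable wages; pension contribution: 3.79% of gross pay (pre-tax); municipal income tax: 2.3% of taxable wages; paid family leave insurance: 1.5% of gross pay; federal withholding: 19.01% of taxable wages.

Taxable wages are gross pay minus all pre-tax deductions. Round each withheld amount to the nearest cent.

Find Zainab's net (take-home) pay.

$1,585.99

Gross pay: 40 × $60.40 = $2,416.00
Pension contribution: $2,416.00 × 0.0379 = $91.57
Taxable wages = $2,416.00 − $91.57 = $2,324.43
Federal withholding: $2,324.43 × 0.1901 = $441.87
State tax withheld: $2,324.43 × 0.089 = $206.87
Municipal income tax: $2,324.43 × 0.023 = $53.46
Paid family leave insurance: $2,416.00 × 0.015 = $36.24
Total deductions = $91.57 + $441.87 + $206.87 + $53.46 + $36.24 = $830.01
Net pay = $2,416.00 − $830.01 = $1,585.99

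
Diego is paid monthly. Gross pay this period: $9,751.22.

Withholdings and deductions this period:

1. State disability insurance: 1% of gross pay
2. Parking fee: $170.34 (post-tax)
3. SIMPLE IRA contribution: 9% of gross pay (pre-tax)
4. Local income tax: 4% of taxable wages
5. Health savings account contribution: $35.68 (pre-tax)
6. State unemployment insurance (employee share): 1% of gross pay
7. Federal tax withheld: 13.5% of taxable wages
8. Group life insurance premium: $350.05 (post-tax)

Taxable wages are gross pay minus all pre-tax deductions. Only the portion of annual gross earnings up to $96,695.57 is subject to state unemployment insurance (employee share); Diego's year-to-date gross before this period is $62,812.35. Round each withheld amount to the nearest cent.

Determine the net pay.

$6,575.88

Health savings account contribution: $35.68
SIMPLE IRA contribution: $9,751.22 × 0.09 = $877.61
Pre-tax total = $35.68 + $877.61 = $913.29
Taxable wages = $9,751.22 − $913.29 = $8,837.93
Local income tax: $8,837.93 × 0.04 = $353.52
Federal tax withheld: $8,837.93 × 0.135 = $1,193.12
State unemployment insurance (employee share): cap not yet reached, full $9,751.22 is subject → $9,751.22 × 0.01 = $97.51
State disability insurance: $9,751.22 × 0.01 = $97.51
Group life insurance premium: $350.05
Parking fee: $170.34
Total deductions = $35.68 + $877.61 + $353.52 + $1,193.12 + $97.51 + $97.51 + $350.05 + $170.34 = $3,175.34
Net pay = $9,751.22 − $3,175.34 = $6,575.88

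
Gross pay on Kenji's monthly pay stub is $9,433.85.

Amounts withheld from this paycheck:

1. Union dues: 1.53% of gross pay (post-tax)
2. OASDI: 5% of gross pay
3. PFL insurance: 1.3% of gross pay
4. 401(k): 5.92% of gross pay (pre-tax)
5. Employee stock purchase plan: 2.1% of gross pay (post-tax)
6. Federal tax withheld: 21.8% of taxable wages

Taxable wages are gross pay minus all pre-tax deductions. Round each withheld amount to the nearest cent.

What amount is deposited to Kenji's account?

$6,003.76

401(k): $9,433.85 × 0.0592 = $558.48
Taxable wages = $9,433.85 − $558.48 = $8,875.37
Federal tax withheld: $8,875.37 × 0.218 = $1,934.83
PFL insurance: $9,433.85 × 0.013 = $122.64
OASDI: $9,433.85 × 0.05 = $471.69
Employee stock purchase plan: $9,433.85 × 0.021 = $198.11
Union dues: $9,433.85 × 0.0153 = $144.34
Total deductions = $558.48 + $1,934.83 + $122.64 + $471.69 + $198.11 + $144.34 = $3,430.09
Net pay = $9,433.85 − $3,430.09 = $6,003.76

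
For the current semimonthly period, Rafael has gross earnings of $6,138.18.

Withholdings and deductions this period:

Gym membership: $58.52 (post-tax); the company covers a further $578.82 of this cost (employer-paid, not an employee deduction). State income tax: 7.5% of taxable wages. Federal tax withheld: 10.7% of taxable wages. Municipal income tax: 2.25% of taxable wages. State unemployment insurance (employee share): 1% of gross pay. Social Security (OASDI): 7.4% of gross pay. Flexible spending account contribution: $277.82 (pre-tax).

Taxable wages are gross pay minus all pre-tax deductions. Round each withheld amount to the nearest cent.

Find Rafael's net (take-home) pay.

Flexible spending account contribution: $277.82
Taxable wages = $6,138.18 − $277.82 = $5,860.36
Federal tax withheld: $5,860.36 × 0.107 = $627.06
State income tax: $5,860.36 × 0.075 = $439.53
Municipal income tax: $5,860.36 × 0.0225 = $131.86
State unemployment insurance (employee share): $6,138.18 × 0.01 = $61.38
Social Security (OASDI): $6,138.18 × 0.074 = $454.23
Gym membership: $58.52
(Employer's $578.82 toward gym membership is not withheld from the employee.)
Total deductions = $277.82 + $627.06 + $439.53 + $131.86 + $61.38 + $454.23 + $58.52 = $2,050.40
Net pay = $6,138.18 − $2,050.40 = $4,087.78

$4,087.78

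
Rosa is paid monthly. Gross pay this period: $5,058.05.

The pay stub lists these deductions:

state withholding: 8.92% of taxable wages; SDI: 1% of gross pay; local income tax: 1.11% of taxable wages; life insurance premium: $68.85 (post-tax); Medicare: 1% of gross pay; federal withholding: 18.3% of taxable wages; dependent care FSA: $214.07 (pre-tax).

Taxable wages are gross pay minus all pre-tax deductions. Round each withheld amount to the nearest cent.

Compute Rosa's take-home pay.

$3,301.67

Dependent care FSA: $214.07
Taxable wages = $5,058.05 − $214.07 = $4,843.98
Federal withholding: $4,843.98 × 0.183 = $886.45
State withholding: $4,843.98 × 0.0892 = $432.08
Local income tax: $4,843.98 × 0.0111 = $53.77
SDI: $5,058.05 × 0.01 = $50.58
Medicare: $5,058.05 × 0.01 = $50.58
Life insurance premium: $68.85
Total deductions = $214.07 + $886.45 + $432.08 + $53.77 + $50.58 + $50.58 + $68.85 = $1,756.38
Net pay = $5,058.05 − $1,756.38 = $3,301.67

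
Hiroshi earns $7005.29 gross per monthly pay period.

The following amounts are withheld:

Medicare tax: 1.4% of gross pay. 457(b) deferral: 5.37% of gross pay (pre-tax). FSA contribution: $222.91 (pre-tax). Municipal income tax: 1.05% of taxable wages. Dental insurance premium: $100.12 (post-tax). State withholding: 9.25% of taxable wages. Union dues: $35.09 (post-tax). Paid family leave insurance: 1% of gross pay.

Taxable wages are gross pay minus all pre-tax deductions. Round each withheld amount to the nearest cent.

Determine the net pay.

$5443.03

457(b) deferral: $7005.29 × 0.0537 = $376.18
FSA contribution: $222.91
Pre-tax total = $376.18 + $222.91 = $599.09
Taxable wages = $7005.29 − $599.09 = $6406.20
Municipal income tax: $6406.20 × 0.0105 = $67.27
State withholding: $6406.20 × 0.0925 = $592.57
Medicare tax: $7005.29 × 0.014 = $98.07
Paid family leave insurance: $7005.29 × 0.01 = $70.05
Union dues: $35.09
Dental insurance premium: $100.12
Total deductions = $376.18 + $222.91 + $67.27 + $592.57 + $98.07 + $70.05 + $35.09 + $100.12 = $1562.26
Net pay = $7005.29 − $1562.26 = $5443.03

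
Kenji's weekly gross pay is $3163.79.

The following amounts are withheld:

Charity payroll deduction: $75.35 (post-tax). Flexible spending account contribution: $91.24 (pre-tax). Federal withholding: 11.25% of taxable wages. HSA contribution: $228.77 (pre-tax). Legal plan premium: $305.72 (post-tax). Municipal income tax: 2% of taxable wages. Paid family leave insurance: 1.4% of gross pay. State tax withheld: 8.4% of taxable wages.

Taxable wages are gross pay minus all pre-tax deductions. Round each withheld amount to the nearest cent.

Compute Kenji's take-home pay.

$1802.73

HSA contribution: $228.77
Flexible spending account contribution: $91.24
Pre-tax total = $228.77 + $91.24 = $320.01
Taxable wages = $3163.79 − $320.01 = $2843.78
State tax withheld: $2843.78 × 0.084 = $238.88
Federal withholding: $2843.78 × 0.1125 = $319.93
Municipal income tax: $2843.78 × 0.02 = $56.88
Paid family leave insurance: $3163.79 × 0.014 = $44.29
Charity payroll deduction: $75.35
Legal plan premium: $305.72
Total deductions = $228.77 + $91.24 + $238.88 + $319.93 + $56.88 + $44.29 + $75.35 + $305.72 = $1361.06
Net pay = $3163.79 − $1361.06 = $1802.73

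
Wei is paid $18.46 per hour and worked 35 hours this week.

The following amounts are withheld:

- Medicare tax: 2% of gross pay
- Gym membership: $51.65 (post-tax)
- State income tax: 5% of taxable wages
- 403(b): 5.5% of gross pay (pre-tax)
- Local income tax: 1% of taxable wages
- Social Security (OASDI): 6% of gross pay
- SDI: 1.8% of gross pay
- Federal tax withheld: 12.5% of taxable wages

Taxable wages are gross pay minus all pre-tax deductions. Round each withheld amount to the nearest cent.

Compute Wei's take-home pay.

Gross pay: 35 × $18.46 = $646.10
403(b): $646.10 × 0.055 = $35.54
Taxable wages = $646.10 − $35.54 = $610.56
Federal tax withheld: $610.56 × 0.125 = $76.32
Local income tax: $610.56 × 0.01 = $6.11
State income tax: $610.56 × 0.05 = $30.53
Medicare tax: $646.10 × 0.02 = $12.92
Social Security (OASDI): $646.10 × 0.06 = $38.77
SDI: $646.10 × 0.018 = $11.63
Gym membership: $51.65
Total deductions = $35.54 + $76.32 + $6.11 + $30.53 + $12.92 + $38.77 + $11.63 + $51.65 = $263.47
Net pay = $646.10 − $263.47 = $382.63

$382.63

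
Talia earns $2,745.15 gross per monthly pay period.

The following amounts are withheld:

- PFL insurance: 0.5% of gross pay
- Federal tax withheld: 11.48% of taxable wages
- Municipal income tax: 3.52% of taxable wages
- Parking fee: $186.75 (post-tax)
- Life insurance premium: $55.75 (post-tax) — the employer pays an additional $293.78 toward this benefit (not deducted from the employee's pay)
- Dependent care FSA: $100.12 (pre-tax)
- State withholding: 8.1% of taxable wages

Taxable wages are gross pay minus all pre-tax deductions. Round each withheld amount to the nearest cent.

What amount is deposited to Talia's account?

Dependent care FSA: $100.12
Taxable wages = $2,745.15 − $100.12 = $2,645.03
Federal tax withheld: $2,645.03 × 0.1148 = $303.65
State withholding: $2,645.03 × 0.081 = $214.25
Municipal income tax: $2,645.03 × 0.0352 = $93.11
PFL insurance: $2,745.15 × 0.005 = $13.73
Life insurance premium: $55.75
Parking fee: $186.75
(Employer's $293.78 toward life insurance premium is not withheld from the employee.)
Total deductions = $100.12 + $303.65 + $214.25 + $93.11 + $13.73 + $55.75 + $186.75 = $967.36
Net pay = $2,745.15 − $967.36 = $1,777.79

$1,777.79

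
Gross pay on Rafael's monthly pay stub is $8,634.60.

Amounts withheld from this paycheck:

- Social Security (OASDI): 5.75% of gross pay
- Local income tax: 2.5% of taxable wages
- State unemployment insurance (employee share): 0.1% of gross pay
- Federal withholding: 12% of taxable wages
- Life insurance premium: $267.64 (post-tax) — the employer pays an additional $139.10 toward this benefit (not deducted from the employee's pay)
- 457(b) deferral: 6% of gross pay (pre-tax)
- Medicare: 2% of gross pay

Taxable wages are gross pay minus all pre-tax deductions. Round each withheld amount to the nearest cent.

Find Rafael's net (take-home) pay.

457(b) deferral: $8,634.60 × 0.06 = $518.08
Taxable wages = $8,634.60 − $518.08 = $8,116.52
Federal withholding: $8,116.52 × 0.12 = $973.98
Local income tax: $8,116.52 × 0.025 = $202.91
Medicare: $8,634.60 × 0.02 = $172.69
Social Security (OASDI): $8,634.60 × 0.0575 = $496.49
State unemployment insurance (employee share): $8,634.60 × 0.001 = $8.63
Life insurance premium: $267.64
(Employer's $139.10 toward life insurance premium is not withheld from the employee.)
Total deductions = $518.08 + $973.98 + $202.91 + $172.69 + $496.49 + $8.63 + $267.64 = $2,640.42
Net pay = $8,634.60 − $2,640.42 = $5,994.18

$5,994.18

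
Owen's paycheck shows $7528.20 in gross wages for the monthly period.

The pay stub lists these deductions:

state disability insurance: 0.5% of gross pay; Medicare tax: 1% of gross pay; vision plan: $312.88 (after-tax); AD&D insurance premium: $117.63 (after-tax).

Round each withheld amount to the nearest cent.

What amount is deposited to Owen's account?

$6984.77

Medicare tax: $7528.20 × 0.01 = $75.28
State disability insurance: $7528.20 × 0.005 = $37.64
Vision plan: $312.88
AD&D insurance premium: $117.63
Total deductions = $75.28 + $37.64 + $312.88 + $117.63 = $543.43
Net pay = $7528.20 − $543.43 = $6984.77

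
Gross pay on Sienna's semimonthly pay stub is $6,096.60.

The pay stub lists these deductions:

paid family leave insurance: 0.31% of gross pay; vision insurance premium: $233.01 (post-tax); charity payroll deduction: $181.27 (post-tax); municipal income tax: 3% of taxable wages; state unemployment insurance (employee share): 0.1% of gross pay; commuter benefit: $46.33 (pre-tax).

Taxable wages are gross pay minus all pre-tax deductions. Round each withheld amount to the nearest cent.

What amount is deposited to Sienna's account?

Commuter benefit: $46.33
Taxable wages = $6,096.60 − $46.33 = $6,050.27
Municipal income tax: $6,050.27 × 0.03 = $181.51
State unemployment insurance (employee share): $6,096.60 × 0.001 = $6.10
Paid family leave insurance: $6,096.60 × 0.0031 = $18.90
Vision insurance premium: $233.01
Charity payroll deduction: $181.27
Total deductions = $46.33 + $181.51 + $6.10 + $18.90 + $233.01 + $181.27 = $667.12
Net pay = $6,096.60 − $667.12 = $5,429.48

$5,429.48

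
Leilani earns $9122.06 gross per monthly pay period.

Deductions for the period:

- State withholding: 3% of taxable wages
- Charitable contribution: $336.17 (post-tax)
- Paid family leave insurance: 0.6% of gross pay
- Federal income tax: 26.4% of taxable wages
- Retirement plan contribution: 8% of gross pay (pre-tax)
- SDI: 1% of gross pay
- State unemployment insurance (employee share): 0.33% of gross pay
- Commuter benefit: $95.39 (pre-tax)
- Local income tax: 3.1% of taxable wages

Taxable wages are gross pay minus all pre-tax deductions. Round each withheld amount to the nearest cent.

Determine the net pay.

Retirement plan contribution: $9122.06 × 0.08 = $729.76
Commuter benefit: $95.39
Pre-tax total = $729.76 + $95.39 = $825.15
Taxable wages = $9122.06 − $825.15 = $8296.91
State withholding: $8296.91 × 0.03 = $248.91
Local income tax: $8296.91 × 0.031 = $257.20
Federal income tax: $8296.91 × 0.264 = $2190.38
SDI: $9122.06 × 0.01 = $91.22
Paid family leave insurance: $9122.06 × 0.006 = $54.73
State unemployment insurance (employee share): $9122.06 × 0.0033 = $30.10
Charitable contribution: $336.17
Total deductions = $729.76 + $95.39 + $248.91 + $257.20 + $2190.38 + $91.22 + $54.73 + $30.10 + $336.17 = $4033.86
Net pay = $9122.06 − $4033.86 = $5088.20

$5088.20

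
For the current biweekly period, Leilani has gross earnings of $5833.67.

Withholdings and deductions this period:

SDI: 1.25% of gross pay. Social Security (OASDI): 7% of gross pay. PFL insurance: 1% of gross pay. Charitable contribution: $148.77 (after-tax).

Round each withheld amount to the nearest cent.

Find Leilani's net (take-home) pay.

$5145.28

Social Security (OASDI): $5833.67 × 0.07 = $408.36
PFL insurance: $5833.67 × 0.01 = $58.34
SDI: $5833.67 × 0.0125 = $72.92
Charitable contribution: $148.77
Total deductions = $408.36 + $58.34 + $72.92 + $148.77 = $688.39
Net pay = $5833.67 − $688.39 = $5145.28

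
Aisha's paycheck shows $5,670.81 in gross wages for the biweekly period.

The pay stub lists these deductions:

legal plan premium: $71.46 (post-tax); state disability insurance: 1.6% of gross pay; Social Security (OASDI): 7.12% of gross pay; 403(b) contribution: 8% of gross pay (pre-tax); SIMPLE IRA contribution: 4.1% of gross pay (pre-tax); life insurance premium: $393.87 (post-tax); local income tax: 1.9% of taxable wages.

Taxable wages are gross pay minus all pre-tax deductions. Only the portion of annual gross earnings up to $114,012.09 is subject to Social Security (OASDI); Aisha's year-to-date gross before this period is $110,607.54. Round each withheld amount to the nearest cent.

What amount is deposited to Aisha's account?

$4,091.48

SIMPLE IRA contribution: $5,670.81 × 0.041 = $232.50
403(b) contribution: $5,670.81 × 0.08 = $453.66
Pre-tax total = $232.50 + $453.66 = $686.16
Taxable wages = $5,670.81 − $686.16 = $4,984.65
Local income tax: $4,984.65 × 0.019 = $94.71
Social Security (OASDI): only $114,012.09 − $110,607.54 = $3,404.55 of this check is subject → $3,404.55 × 0.0712 = $242.40
State disability insurance: $5,670.81 × 0.016 = $90.73
Life insurance premium: $393.87
Legal plan premium: $71.46
Total deductions = $232.50 + $453.66 + $94.71 + $242.40 + $90.73 + $393.87 + $71.46 = $1,579.33
Net pay = $5,670.81 − $1,579.33 = $4,091.48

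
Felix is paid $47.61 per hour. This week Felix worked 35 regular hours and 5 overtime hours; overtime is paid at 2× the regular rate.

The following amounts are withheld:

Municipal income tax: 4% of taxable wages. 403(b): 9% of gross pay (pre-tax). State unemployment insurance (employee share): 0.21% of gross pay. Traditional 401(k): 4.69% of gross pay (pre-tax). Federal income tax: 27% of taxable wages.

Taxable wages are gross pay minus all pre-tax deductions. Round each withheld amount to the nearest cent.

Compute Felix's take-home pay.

$1,271.41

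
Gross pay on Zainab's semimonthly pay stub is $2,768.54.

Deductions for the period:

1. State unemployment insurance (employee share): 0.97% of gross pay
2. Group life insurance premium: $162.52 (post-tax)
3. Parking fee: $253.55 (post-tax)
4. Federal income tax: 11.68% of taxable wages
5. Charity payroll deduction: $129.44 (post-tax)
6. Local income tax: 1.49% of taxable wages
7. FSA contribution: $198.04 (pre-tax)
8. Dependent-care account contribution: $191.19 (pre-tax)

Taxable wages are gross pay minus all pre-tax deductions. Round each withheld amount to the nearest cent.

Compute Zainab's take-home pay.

$1,493.60

FSA contribution: $198.04
Dependent-care account contribution: $191.19
Pre-tax total = $198.04 + $191.19 = $389.23
Taxable wages = $2,768.54 − $389.23 = $2,379.31
Federal income tax: $2,379.31 × 0.1168 = $277.90
Local income tax: $2,379.31 × 0.0149 = $35.45
State unemployment insurance (employee share): $2,768.54 × 0.0097 = $26.85
Parking fee: $253.55
Group life insurance premium: $162.52
Charity payroll deduction: $129.44
Total deductions = $198.04 + $191.19 + $277.90 + $35.45 + $26.85 + $253.55 + $162.52 + $129.44 = $1,274.94
Net pay = $2,768.54 − $1,274.94 = $1,493.60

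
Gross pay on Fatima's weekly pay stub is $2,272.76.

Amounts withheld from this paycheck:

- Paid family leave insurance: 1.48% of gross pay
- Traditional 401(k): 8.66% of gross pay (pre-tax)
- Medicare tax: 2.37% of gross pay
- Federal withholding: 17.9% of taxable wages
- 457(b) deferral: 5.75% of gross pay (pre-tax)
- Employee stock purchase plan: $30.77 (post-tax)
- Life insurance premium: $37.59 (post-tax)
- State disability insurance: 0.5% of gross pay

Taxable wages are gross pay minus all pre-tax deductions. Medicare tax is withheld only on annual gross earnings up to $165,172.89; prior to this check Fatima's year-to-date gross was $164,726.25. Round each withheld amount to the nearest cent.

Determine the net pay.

457(b) deferral: $2,272.76 × 0.0575 = $130.68
Traditional 401(k): $2,272.76 × 0.0866 = $196.82
Pre-tax total = $130.68 + $196.82 = $327.50
Taxable wages = $2,272.76 − $327.50 = $1,945.26
Federal withholding: $1,945.26 × 0.179 = $348.20
Medicare tax: only $165,172.89 − $164,726.25 = $446.64 of this check is subject → $446.64 × 0.0237 = $10.59
Paid family leave insurance: $2,272.76 × 0.0148 = $33.64
State disability insurance: $2,272.76 × 0.005 = $11.36
Employee stock purchase plan: $30.77
Life insurance premium: $37.59
Total deductions = $130.68 + $196.82 + $348.20 + $10.59 + $33.64 + $11.36 + $30.77 + $37.59 = $799.65
Net pay = $2,272.76 − $799.65 = $1,473.11

$1,473.11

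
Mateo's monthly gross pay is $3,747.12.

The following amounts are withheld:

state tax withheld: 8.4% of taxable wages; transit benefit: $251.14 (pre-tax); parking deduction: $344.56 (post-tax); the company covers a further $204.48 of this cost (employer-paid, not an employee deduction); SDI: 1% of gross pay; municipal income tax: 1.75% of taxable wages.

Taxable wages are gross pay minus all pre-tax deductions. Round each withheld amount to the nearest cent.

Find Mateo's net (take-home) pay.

$2,759.11

Transit benefit: $251.14
Taxable wages = $3,747.12 − $251.14 = $3,495.98
Municipal income tax: $3,495.98 × 0.0175 = $61.18
State tax withheld: $3,495.98 × 0.084 = $293.66
SDI: $3,747.12 × 0.01 = $37.47
Parking deduction: $344.56
(Employer's $204.48 toward parking deduction is not withheld from the employee.)
Total deductions = $251.14 + $61.18 + $293.66 + $37.47 + $344.56 = $988.01
Net pay = $3,747.12 − $988.01 = $2,759.11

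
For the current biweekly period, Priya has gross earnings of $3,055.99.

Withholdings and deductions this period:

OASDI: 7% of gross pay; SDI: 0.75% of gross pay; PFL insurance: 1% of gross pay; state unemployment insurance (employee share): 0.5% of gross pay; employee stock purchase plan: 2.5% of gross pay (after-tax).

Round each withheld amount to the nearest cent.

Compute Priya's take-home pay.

$2,696.91

PFL insurance: $3,055.99 × 0.01 = $30.56
SDI: $3,055.99 × 0.0075 = $22.92
State unemployment insurance (employee share): $3,055.99 × 0.005 = $15.28
OASDI: $3,055.99 × 0.07 = $213.92
Employee stock purchase plan: $3,055.99 × 0.025 = $76.40
Total deductions = $30.56 + $22.92 + $15.28 + $213.92 + $76.40 = $359.08
Net pay = $3,055.99 − $359.08 = $2,696.91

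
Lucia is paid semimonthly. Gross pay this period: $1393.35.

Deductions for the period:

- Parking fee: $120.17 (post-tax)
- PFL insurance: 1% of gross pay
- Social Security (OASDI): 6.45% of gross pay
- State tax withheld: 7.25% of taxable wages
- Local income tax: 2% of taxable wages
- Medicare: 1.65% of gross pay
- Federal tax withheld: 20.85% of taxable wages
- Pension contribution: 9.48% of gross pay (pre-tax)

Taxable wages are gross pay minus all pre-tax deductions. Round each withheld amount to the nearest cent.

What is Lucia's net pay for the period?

$634.66

Pension contribution: $1393.35 × 0.0948 = $132.09
Taxable wages = $1393.35 − $132.09 = $1261.26
Federal tax withheld: $1261.26 × 0.2085 = $262.97
Local income tax: $1261.26 × 0.02 = $25.23
State tax withheld: $1261.26 × 0.0725 = $91.44
Social Security (OASDI): $1393.35 × 0.0645 = $89.87
Medicare: $1393.35 × 0.0165 = $22.99
PFL insurance: $1393.35 × 0.01 = $13.93
Parking fee: $120.17
Total deductions = $132.09 + $262.97 + $25.23 + $91.44 + $89.87 + $22.99 + $13.93 + $120.17 = $758.69
Net pay = $1393.35 − $758.69 = $634.66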